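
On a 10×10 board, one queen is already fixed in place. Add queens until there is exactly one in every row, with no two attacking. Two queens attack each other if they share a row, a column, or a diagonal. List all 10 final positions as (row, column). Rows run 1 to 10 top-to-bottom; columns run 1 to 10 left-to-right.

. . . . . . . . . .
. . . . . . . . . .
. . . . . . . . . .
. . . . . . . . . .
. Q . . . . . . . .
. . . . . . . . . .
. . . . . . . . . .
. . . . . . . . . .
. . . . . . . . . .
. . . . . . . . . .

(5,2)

Row 1: attacked by (5,2)→{2,6}. Safe: 1, 3, 4, 5, 7, 8, 9, 10. Place at column 10.
Row 2: attacked by (1,10)→{9,10}; (5,2)→{2,5}. Safe: 1, 3, 4, 6, 7, 8. Place at column 1.
Row 3: attacked by (1,10)→{8,10}; (2,1)→{1,2}; (5,2)→{2,4}. Safe: 3, 5, 6, 7, 9. Place at column 6.
Row 4: attacked by (1,10)→{7,10}; (2,1)→{1,3}; (3,6)→{5,6,7}; (5,2)→{1,2,3}. Safe: 4, 8, 9. Place at column 4.
Row 6: attacked by (1,10)→{5,10}; (2,1)→{1,5}; (3,6)→{3,6,9}; (4,4)→{2,4,6}; (5,2)→{1,2,3}. Safe: 7, 8. Place at column 8.
Row 7: attacked by (1,10)→{4,10}; (2,1)→{1,6}; (3,6)→{2,6,10}; (4,4)→{1,4,7}; (5,2)→{2,4}; (6,8)→{7,8,9}. Safe: 3, 5. Place at column 3.
Row 8: attacked by (1,10)→{3,10}; (2,1)→{1,7}; (3,6)→{1,6}; (4,4)→{4,8}; (5,2)→{2,5}; (6,8)→{6,8,10}; (7,3)→{2,3,4}. Safe: 9. Place at column 9.
Row 9: attacked by (1,10)→{2,10}; (2,1)→{1,8}; (3,6)→{6}; (4,4)→{4,9}; (5,2)→{2,6}; (6,8)→{5,8}; (7,3)→{1,3,5}; (8,9)→{8,9,10}. Safe: 7. Place at column 7.
Row 10: attacked by (1,10)→{1,10}; (2,1)→{1,9}; (3,6)→{6}; (4,4)→{4,10}; (5,2)→{2,7}; (6,8)→{4,8}; (7,3)→{3,6}; (8,9)→{7,9}; (9,7)→{6,7,8}. Safe: 5. Place at column 5.
Columns [10, 1, 6, 4, 2, 8, 3, 9, 7, 5], r−c [-9, 1, -3, 0, 3, -2, 4, -1, 2, 5], r+c [11, 3, 9, 8, 7, 14, 10, 17, 16, 15] are all distinct, so no two queens attack.

(1,10) (2,1) (3,6) (4,4) (5,2) (6,8) (7,3) (8,9) (9,7) (10,5)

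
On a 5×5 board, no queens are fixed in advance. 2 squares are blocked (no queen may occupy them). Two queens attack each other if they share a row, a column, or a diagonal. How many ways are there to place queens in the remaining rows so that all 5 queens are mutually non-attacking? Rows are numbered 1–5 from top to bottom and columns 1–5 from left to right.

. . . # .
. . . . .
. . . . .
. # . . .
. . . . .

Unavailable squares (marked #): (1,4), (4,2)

Branch on row 1: col 1 → 1; col 2 → 2; col 3 → 1; col 5 → 2.
Sum: 1 + 2 + 1 + 2 = 6.

6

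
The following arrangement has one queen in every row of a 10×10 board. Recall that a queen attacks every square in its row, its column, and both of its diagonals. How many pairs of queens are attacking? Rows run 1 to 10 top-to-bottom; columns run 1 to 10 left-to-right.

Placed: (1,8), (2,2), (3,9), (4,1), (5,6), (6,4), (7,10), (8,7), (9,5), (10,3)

0

All columns are distinct and no two queens satisfy |Δrow| = |Δcol|, so no pair attacks.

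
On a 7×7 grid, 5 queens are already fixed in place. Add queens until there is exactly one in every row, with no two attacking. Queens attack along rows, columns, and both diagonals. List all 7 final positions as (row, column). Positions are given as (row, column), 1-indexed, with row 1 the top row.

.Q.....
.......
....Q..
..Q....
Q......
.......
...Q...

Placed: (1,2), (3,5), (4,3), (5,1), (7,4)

Row 2: attacked by (1,2)→{1,2,3}; (3,5)→{4,5,6}; (4,3)→{1,3,5}; (5,1)→{1,4}; (7,4)→{4}. Safe: 7. Place at column 7.
Row 6: attacked by (1,2)→{2,7}; (2,7)→{3,7}; (3,5)→{2,5}; (4,3)→{1,3,5}; (5,1)→{1,2}; (7,4)→{3,4,5}. Safe: 6. Place at column 6.
Columns [2, 7, 5, 3, 1, 6, 4], r−c [-1, -5, -2, 1, 4, 0, 3], r+c [3, 9, 8, 7, 6, 12, 11] are all distinct, so no two queens attack.

(1,2) (2,7) (3,5) (4,3) (5,1) (6,6) (7,4)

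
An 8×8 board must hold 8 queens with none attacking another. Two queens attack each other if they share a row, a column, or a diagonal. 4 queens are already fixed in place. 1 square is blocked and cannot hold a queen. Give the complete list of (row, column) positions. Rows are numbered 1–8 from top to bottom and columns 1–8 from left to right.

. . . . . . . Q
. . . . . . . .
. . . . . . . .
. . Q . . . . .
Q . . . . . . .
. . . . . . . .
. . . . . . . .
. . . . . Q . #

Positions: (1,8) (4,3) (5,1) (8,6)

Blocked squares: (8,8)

(1,8) (2,2) (3,5) (4,3) (5,1) (6,7) (7,4) (8,6)

Row 2: attacked by (1,8)→{7,8}; (4,3)→{1,3,5}; (5,1)→{1,4}; (8,6)→{6}. Safe: 2. Place at column 2.
Row 3: attacked by (1,8)→{6,8}; (2,2)→{1,2,3}; (4,3)→{2,3,4}; (5,1)→{1,3}; (8,6)→{1,6}. Safe: 5, 7. Place at column 5.
Row 6: attacked by (1,8)→{3,8}; (2,2)→{2,6}; (3,5)→{2,5,8}; (4,3)→{1,3,5}; (5,1)→{1,2}; (8,6)→{4,6,8}. Safe: 7. Place at column 7.
Row 7: attacked by (1,8)→{2,8}; (2,2)→{2,7}; (3,5)→{1,5}; (4,3)→{3,6}; (5,1)→{1,3}; (6,7)→{6,7,8}; (8,6)→{5,6,7}. Safe: 4. Place at column 4.
Columns [8, 2, 5, 3, 1, 7, 4, 6], r−c [-7, 0, -2, 1, 4, -1, 3, 2], r+c [9, 4, 8, 7, 6, 13, 11, 14] are all distinct, so no two queens attack.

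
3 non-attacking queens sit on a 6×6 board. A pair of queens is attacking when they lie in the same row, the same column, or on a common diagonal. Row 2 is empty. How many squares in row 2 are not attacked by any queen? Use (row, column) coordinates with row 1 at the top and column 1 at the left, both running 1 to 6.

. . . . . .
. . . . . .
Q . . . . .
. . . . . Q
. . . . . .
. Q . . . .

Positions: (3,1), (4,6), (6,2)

(3,1) attacks row 2 at column 1 and diagonals 2.
(4,6) attacks row 2 at column 6 and diagonals 4.
(6,2) attacks row 2 at column 2 and diagonals 6.
Attacked columns: {1, 2, 4, 6}. Safe: {3, 5}.

2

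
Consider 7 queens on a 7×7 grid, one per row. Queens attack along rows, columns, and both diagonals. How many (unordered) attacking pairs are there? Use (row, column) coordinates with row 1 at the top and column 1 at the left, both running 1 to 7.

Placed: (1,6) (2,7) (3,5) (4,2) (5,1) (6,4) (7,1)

Same column: (5,1)–(7,1) (column 1).
Same diagonal: (1,6)–(2,7) (|1−2| = |6−7| = 1); (3,5)–(7,1) (|3−7| = |5−1| = 4); (4,2)–(5,1) (|4−5| = |2−1| = 1); (4,2)–(6,4) (|4−6| = |2−4| = 2).
Total attacking pairs: 5.

5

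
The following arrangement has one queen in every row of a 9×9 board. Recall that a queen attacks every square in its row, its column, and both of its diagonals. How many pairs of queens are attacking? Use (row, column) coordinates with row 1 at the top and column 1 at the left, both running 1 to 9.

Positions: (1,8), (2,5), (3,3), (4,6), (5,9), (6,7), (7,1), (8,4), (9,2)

0

All columns are distinct and no two queens satisfy |Δrow| = |Δcol|, so no pair attacks.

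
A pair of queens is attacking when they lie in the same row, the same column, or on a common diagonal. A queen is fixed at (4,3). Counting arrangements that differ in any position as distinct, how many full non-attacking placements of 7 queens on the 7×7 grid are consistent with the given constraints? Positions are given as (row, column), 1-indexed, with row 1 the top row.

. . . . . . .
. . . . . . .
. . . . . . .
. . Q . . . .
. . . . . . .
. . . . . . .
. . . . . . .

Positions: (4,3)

Branch on row 1: col 1 → 1; col 2 → 1; col 4 → 1; col 5 → 1; col 7 → 0.
Sum: 1 + 1 + 1 + 1 + 0 = 4.

4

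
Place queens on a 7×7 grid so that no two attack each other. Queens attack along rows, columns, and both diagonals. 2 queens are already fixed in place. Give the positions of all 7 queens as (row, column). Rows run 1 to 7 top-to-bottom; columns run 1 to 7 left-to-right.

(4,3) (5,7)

Row 1: attacked by (4,3)→{3,6}; (5,7)→{3,7}. Safe: 1, 2, 4, 5. Place at column 5.
Row 2: attacked by (1,5)→{4,5,6}; (4,3)→{1,3,5}; (5,7)→{4,7}. Safe: 2. Place at column 2.
Row 3: attacked by (1,5)→{3,5,7}; (2,2)→{1,2,3}; (4,3)→{2,3,4}; (5,7)→{5,7}. Safe: 6. Place at column 6.
Row 6: attacked by (1,5)→{5}; (2,2)→{2,6}; (3,6)→{3,6}; (4,3)→{1,3,5}; (5,7)→{6,7}. Safe: 4. Place at column 4.
Row 7: attacked by (1,5)→{5}; (2,2)→{2,7}; (3,6)→{2,6}; (4,3)→{3,6}; (5,7)→{5,7}; (6,4)→{3,4,5}. Safe: 1. Place at column 1.
Columns [5, 2, 6, 3, 7, 4, 1], r−c [-4, 0, -3, 1, -2, 2, 6], r+c [6, 4, 9, 7, 12, 10, 8] are all distinct, so no two queens attack.

(1,5) (2,2) (3,6) (4,3) (5,7) (6,4) (7,1)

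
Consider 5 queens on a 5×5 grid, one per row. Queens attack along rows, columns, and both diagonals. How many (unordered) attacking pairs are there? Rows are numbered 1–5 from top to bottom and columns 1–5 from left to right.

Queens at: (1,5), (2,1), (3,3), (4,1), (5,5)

Same column: (1,5)–(5,5) (column 5); (2,1)–(4,1) (column 1).
Same diagonal: (1,5)–(3,3) (|1−3| = |5−3| = 2); (3,3)–(5,5) (|3−5| = |3−5| = 2).
Total attacking pairs: 4.

4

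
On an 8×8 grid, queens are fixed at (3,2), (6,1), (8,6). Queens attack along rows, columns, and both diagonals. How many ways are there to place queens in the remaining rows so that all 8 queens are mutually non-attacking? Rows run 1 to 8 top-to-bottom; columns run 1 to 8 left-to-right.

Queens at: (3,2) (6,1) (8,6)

3

Branch on row 1: col 3 → 1; col 5 → 1; col 7 → 1; col 8 → 0.
Sum: 1 + 1 + 1 + 0 = 3.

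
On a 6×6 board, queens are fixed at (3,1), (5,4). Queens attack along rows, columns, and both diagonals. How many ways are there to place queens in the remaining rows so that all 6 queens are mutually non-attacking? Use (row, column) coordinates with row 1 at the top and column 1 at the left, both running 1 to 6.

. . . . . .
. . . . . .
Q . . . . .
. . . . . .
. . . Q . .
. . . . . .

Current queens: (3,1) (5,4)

1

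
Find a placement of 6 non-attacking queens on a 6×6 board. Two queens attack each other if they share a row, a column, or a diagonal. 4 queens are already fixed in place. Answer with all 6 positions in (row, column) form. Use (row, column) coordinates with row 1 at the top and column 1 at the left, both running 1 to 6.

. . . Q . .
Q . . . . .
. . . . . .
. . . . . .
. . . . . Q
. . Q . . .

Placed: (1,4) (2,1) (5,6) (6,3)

Row 3: attacked by (1,4)→{2,4,6}; (2,1)→{1,2}; (5,6)→{4,6}; (6,3)→{3,6}. Safe: 5. Place at column 5.
Row 4: attacked by (1,4)→{1,4}; (2,1)→{1,3}; (3,5)→{4,5,6}; (5,6)→{5,6}; (6,3)→{1,3,5}. Safe: 2. Place at column 2.
Columns [4, 1, 5, 2, 6, 3], r−c [-3, 1, -2, 2, -1, 3], r+c [5, 3, 8, 6, 11, 9] are all distinct, so no two queens attack.

(1,4) (2,1) (3,5) (4,2) (5,6) (6,3)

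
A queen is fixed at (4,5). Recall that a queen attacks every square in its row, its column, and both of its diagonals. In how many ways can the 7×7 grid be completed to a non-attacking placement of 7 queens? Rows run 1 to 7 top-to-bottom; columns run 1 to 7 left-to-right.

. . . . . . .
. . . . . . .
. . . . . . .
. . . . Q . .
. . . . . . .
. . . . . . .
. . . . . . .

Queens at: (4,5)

Branch on row 1: col 1 → 0; col 3 → 1; col 4 → 1; col 6 → 1; col 7 → 1.
Sum: 0 + 1 + 1 + 1 + 1 = 4.

4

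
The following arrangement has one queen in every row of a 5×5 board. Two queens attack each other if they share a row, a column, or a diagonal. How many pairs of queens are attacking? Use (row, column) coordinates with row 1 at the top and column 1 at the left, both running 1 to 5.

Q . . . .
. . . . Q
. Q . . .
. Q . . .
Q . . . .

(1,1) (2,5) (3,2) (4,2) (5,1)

3

Same column: (1,1)–(5,1) (column 1); (3,2)–(4,2) (column 2).
Same diagonal: (4,2)–(5,1) (|4−5| = |2−1| = 1).
Total attacking pairs: 3.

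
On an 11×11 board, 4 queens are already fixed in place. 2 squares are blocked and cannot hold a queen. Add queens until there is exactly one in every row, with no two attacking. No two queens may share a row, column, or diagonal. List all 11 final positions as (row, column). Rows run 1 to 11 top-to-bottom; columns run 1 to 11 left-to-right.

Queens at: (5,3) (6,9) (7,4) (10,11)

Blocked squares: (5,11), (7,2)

(1,1) (2,7) (3,2) (4,8) (5,3) (6,9) (7,4) (8,10) (9,5) (10,11) (11,6)

Row 1: attacked by (5,3)→{3,7}; (6,9)→{4,9}; (7,4)→{4,10}; (10,11)→{2,11}. Safe: 1, 5, 6, 8. Place at column 1.
Row 2: attacked by (1,1)→{1,2}; (5,3)→{3,6}; (6,9)→{5,9}; (7,4)→{4,9}; (10,11)→{3,11}. Safe: 7, 8, 10. Place at column 7.
Row 3: attacked by (1,1)→{1,3}; (2,7)→{6,7,8}; (5,3)→{1,3,5}; (6,9)→{6,9}; (7,4)→{4,8}; (10,11)→{4,11}. Safe: 2, 10. Place at column 2.
Row 4: attacked by (1,1)→{1,4}; (2,7)→{5,7,9}; (3,2)→{1,2,3}; (5,3)→{2,3,4}; (6,9)→{7,9,11}; (7,4)→{1,4,7}; (10,11)→{5,11}. Safe: 6, 8, 10. Place at column 8.
Row 8: attacked by (1,1)→{1,8}; (2,7)→{1,7}; (3,2)→{2,7}; (4,8)→{4,8}; (5,3)→{3,6}; (6,9)→{7,9,11}; (7,4)→{3,4,5}; (10,11)→{9,11}. Safe: 10. Place at column 10.
Row 9: attacked by (1,1)→{1,9}; (2,7)→{7}; (3,2)→{2,8}; (4,8)→{3,8}; (5,3)→{3,7}; (6,9)→{6,9}; (7,4)→{2,4,6}; (8,10)→{9,10,11}; (10,11)→{10,11}. Safe: 5. Place at column 5.
Row 11: attacked by (1,1)→{1,11}; (2,7)→{7}; (3,2)→{2,10}; (4,8)→{1,8}; (5,3)→{3,9}; (6,9)→{4,9}; (7,4)→{4,8}; (8,10)→{7,10}; (9,5)→{3,5,7}; (10,11)→{10,11}. Safe: 6. Place at column 6.
Columns [1, 7, 2, 8, 3, 9, 4, 10, 5, 11, 6], r−c [0, -5, 1, -4, 2, -3, 3, -2, 4, -1, 5], r+c [2, 9, 5, 12, 8, 15, 11, 18, 14, 21, 17] are all distinct, so no two queens attack.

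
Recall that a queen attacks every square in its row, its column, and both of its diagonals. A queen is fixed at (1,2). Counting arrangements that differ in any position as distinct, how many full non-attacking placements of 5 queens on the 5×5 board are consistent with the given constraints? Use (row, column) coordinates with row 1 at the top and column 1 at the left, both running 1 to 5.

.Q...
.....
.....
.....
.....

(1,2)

Branch on row 2: col 4 → 1; col 5 → 1.
Sum: 1 + 1 = 2.

2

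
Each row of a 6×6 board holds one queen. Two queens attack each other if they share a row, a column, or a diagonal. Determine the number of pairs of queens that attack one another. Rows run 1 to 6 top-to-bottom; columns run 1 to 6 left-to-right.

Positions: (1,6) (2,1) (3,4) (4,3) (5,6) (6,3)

Same column: (1,6)–(5,6) (column 6); (4,3)–(6,3) (column 3).
Same diagonal: (1,6)–(3,4) (|1−3| = |6−4| = 2); (1,6)–(4,3) (|1−4| = |6−3| = 3); (2,1)–(4,3) (|2−4| = |1−3| = 2); (3,4)–(4,3) (|3−4| = |4−3| = 1); (3,4)–(5,6) (|3−5| = |4−6| = 2).
Total attacking pairs: 7.

7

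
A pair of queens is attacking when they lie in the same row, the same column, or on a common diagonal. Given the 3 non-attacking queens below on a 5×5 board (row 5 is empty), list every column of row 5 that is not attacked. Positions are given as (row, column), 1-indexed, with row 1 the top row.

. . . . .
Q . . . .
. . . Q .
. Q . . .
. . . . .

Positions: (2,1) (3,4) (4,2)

columns 5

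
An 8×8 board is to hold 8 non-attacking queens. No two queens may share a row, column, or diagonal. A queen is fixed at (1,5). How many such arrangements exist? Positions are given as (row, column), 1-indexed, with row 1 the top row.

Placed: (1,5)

Branch on row 2: col 1 → 3; col 2 → 4; col 3 → 3; col 7 → 6; col 8 → 2.
Sum: 3 + 4 + 3 + 6 + 2 = 18.

18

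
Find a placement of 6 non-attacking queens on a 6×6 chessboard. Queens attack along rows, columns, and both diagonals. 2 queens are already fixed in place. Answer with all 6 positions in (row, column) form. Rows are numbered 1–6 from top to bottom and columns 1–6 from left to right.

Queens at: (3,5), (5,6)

(1,4) (2,1) (3,5) (4,2) (5,6) (6,3)

Row 1: attacked by (3,5)→{3,5}; (5,6)→{2,6}. Safe: 1, 4. Place at column 4.
Row 2: attacked by (1,4)→{3,4,5}; (3,5)→{4,5,6}; (5,6)→{3,6}. Safe: 1, 2. Place at column 1.
Row 4: attacked by (1,4)→{1,4}; (2,1)→{1,3}; (3,5)→{4,5,6}; (5,6)→{5,6}. Safe: 2. Place at column 2.
Row 6: attacked by (1,4)→{4}; (2,1)→{1,5}; (3,5)→{2,5}; (4,2)→{2,4}; (5,6)→{5,6}. Safe: 3. Place at column 3.
Columns [4, 1, 5, 2, 6, 3], r−c [-3, 1, -2, 2, -1, 3], r+c [5, 3, 8, 6, 11, 9] are all distinct, so no two queens attack.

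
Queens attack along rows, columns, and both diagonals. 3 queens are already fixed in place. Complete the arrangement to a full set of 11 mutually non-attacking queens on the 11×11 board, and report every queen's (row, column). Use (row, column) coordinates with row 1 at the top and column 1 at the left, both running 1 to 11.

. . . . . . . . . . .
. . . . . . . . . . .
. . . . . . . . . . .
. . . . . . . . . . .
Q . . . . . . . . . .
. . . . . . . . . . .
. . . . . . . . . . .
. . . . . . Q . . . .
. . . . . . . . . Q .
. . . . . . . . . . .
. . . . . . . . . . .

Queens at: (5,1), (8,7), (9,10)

Row 1: attacked by (5,1)→{1,5}; (8,7)→{7}; (9,10)→{2,10}. Safe: 3, 4, 6, 8, 9, 11. Place at column 9.
Row 2: attacked by (1,9)→{8,9,10}; (5,1)→{1,4}; (8,7)→{1,7}; (9,10)→{3,10}. Safe: 2, 5, 6, 11. Place at column 5.
Row 3: attacked by (1,9)→{7,9,11}; (2,5)→{4,5,6}; (5,1)→{1,3}; (8,7)→{2,7}; (9,10)→{4,10}. Safe: 8. Place at column 8.
Row 4: attacked by (1,9)→{6,9}; (2,5)→{3,5,7}; (3,8)→{7,8,9}; (5,1)→{1,2}; (8,7)→{3,7,11}; (9,10)→{5,10}. Safe: 4. Place at column 4.
Row 6: attacked by (1,9)→{4,9}; (2,5)→{1,5,9}; (3,8)→{5,8,11}; (4,4)→{2,4,6}; (5,1)→{1,2}; (8,7)→{5,7,9}; (9,10)→{7,10}. Safe: 3. Place at column 3.
Row 7: attacked by (1,9)→{3,9}; (2,5)→{5,10}; (3,8)→{4,8}; (4,4)→{1,4,7}; (5,1)→{1,3}; (6,3)→{2,3,4}; (8,7)→{6,7,8}; (9,10)→{8,10}. Safe: 11. Place at column 11.
Row 10: attacked by (1,9)→{9}; (2,5)→{5}; (3,8)→{1,8}; (4,4)→{4,10}; (5,1)→{1,6}; (6,3)→{3,7}; (7,11)→{8,11}; (8,7)→{5,7,9}; (9,10)→{9,10,11}. Safe: 2. Place at column 2.
Row 11: attacked by (1,9)→{9}; (2,5)→{5}; (3,8)→{8}; (4,4)→{4,11}; (5,1)→{1,7}; (6,3)→{3,8}; (7,11)→{7,11}; (8,7)→{4,7,10}; (9,10)→{8,10}; (10,2)→{1,2,3}. Safe: 6. Place at column 6.
Columns [9, 5, 8, 4, 1, 3, 11, 7, 10, 2, 6], r−c [-8, -3, -5, 0, 4, 3, -4, 1, -1, 8, 5], r+c [10, 7, 11, 8, 6, 9, 18, 15, 19, 12, 17] are all distinct, so no two queens attack.

(1,9) (2,5) (3,8) (4,4) (5,1) (6,3) (7,11) (8,7) (9,10) (10,2) (11,6)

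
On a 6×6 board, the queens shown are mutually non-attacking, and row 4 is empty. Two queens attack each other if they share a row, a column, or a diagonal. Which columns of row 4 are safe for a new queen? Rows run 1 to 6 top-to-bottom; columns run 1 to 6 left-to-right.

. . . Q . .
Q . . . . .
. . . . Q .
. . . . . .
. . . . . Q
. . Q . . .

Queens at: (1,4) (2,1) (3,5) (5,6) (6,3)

columns 2

(1,4) attacks row 4 at column 4 and diagonals 1.
(2,1) attacks row 4 at column 1 and diagonals 3.
(3,5) attacks row 4 at column 5 and diagonals 4, 6.
(5,6) attacks row 4 at column 6 and diagonals 5.
(6,3) attacks row 4 at column 3 and diagonals 1, 5.
Attacked columns: {1, 3, 4, 5, 6}. Safe: {2}.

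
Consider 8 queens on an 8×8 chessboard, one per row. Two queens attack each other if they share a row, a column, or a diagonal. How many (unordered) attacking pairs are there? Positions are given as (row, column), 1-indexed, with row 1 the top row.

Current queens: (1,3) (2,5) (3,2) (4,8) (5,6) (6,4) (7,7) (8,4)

2

Same column: (6,4)–(8,4) (column 4).
Same diagonal: (4,8)–(8,4) (|4−8| = |8−4| = 4).
Total attacking pairs: 2.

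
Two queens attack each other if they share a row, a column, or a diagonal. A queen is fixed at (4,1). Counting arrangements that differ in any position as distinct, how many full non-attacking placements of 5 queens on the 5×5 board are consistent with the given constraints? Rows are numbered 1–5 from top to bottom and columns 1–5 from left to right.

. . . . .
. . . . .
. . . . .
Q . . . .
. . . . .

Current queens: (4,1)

2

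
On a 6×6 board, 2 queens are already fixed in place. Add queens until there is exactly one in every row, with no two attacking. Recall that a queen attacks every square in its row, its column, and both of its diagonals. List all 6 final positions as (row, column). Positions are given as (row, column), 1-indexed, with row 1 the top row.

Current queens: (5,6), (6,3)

(1,4) (2,1) (3,5) (4,2) (5,6) (6,3)

Row 1: attacked by (5,6)→{2,6}; (6,3)→{3}. Safe: 1, 4, 5. Place at column 4.
Row 2: attacked by (1,4)→{3,4,5}; (5,6)→{3,6}; (6,3)→{3}. Safe: 1, 2. Place at column 1.
Row 3: attacked by (1,4)→{2,4,6}; (2,1)→{1,2}; (5,6)→{4,6}; (6,3)→{3,6}. Safe: 5. Place at column 5.
Row 4: attacked by (1,4)→{1,4}; (2,1)→{1,3}; (3,5)→{4,5,6}; (5,6)→{5,6}; (6,3)→{1,3,5}. Safe: 2. Place at column 2.
Columns [4, 1, 5, 2, 6, 3], r−c [-3, 1, -2, 2, -1, 3], r+c [5, 3, 8, 6, 11, 9] are all distinct, so no two queens attack.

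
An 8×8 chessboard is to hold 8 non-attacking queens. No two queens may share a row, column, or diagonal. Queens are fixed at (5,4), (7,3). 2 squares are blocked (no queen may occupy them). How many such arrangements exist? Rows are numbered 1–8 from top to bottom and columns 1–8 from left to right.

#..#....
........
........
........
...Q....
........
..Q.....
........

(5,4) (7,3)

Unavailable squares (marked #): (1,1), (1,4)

Branch on row 1: col 2 → 1; col 5 → 1; col 6 → 0; col 7 → 0.
Sum: 1 + 1 + 0 + 0 = 2.

2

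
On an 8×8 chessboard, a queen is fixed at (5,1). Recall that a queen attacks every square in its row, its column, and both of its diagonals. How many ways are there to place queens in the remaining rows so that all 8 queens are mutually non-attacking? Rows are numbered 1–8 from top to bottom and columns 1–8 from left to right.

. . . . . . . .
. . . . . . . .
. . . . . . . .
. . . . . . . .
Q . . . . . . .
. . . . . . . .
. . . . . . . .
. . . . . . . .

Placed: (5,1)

Branch on row 1: col 2 → 3; col 3 → 4; col 4 → 5; col 6 → 4; col 7 → 1; col 8 → 1.
Sum: 3 + 4 + 5 + 4 + 1 + 1 = 18.

18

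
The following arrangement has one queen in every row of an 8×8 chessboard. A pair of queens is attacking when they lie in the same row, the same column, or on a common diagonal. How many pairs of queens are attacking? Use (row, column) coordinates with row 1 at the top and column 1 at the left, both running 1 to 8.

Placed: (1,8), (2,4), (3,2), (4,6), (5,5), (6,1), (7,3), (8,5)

5

Same column: (5,5)–(8,5) (column 5).
Same diagonal: (2,4)–(4,6) (|2−4| = |4−6| = 2); (4,6)–(5,5) (|4−5| = |6−5| = 1); (4,6)–(7,3) (|4−7| = |6−3| = 3); (5,5)–(7,3) (|5−7| = |5−3| = 2).
Total attacking pairs: 5.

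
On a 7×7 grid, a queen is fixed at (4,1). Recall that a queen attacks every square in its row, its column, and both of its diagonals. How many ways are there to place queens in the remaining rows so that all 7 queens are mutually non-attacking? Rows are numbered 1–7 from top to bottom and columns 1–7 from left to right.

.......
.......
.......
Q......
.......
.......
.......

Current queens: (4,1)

Branch on row 1: col 2 → 2; col 3 → 1; col 5 → 0; col 6 → 2; col 7 → 1.
Sum: 2 + 1 + 0 + 2 + 1 = 6.

6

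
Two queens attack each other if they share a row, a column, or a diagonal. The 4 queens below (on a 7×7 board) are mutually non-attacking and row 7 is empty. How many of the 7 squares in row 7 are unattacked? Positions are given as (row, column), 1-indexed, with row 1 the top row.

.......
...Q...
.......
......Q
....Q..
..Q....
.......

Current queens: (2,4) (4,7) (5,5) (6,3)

(2,4) attacks row 7 at column 4.
(4,7) attacks row 7 at column 7 and diagonals 4.
(5,5) attacks row 7 at column 5 and diagonals 3, 7.
(6,3) attacks row 7 at column 3 and diagonals 2, 4.
Attacked columns: {2, 3, 4, 5, 7}. Safe: {1, 6}.

2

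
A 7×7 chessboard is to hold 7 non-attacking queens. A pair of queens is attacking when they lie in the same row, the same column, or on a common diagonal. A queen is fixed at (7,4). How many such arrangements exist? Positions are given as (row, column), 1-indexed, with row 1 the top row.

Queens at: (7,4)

Branch on row 1: col 1 → 1; col 2 → 1; col 3 → 1; col 5 → 1; col 6 → 1; col 7 → 1.
Sum: 1 + 1 + 1 + 1 + 1 + 1 = 6.

6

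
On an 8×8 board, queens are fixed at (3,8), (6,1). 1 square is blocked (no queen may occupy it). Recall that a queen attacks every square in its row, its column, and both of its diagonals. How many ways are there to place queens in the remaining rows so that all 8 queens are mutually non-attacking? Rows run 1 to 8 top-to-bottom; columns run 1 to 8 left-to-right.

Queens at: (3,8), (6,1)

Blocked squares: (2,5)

Branch on row 1: col 2 → 0; col 3 → 1; col 4 → 2; col 5 → 1; col 7 → 1.
Sum: 0 + 1 + 2 + 1 + 1 = 5.

5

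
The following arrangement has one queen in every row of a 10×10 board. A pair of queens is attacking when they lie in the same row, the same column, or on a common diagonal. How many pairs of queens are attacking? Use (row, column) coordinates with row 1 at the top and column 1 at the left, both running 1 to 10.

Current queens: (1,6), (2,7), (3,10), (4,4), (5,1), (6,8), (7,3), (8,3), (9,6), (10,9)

Same column: (1,6)–(9,6) (column 6); (7,3)–(8,3) (column 3).
Same diagonal: (1,6)–(2,7) (|1−2| = |6−7| = 1); (5,1)–(7,3) (|5−7| = |1−3| = 2).
Total attacking pairs: 4.

4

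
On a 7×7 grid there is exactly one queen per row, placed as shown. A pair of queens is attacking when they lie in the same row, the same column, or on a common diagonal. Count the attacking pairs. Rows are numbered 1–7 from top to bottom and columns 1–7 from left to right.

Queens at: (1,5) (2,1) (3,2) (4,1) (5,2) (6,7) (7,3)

5

Same column: (2,1)–(4,1) (column 1); (3,2)–(5,2) (column 2).
Same diagonal: (2,1)–(3,2) (|2−3| = |1−2| = 1); (3,2)–(4,1) (|3−4| = |2−1| = 1); (4,1)–(5,2) (|4−5| = |1−2| = 1).
Total attacking pairs: 5.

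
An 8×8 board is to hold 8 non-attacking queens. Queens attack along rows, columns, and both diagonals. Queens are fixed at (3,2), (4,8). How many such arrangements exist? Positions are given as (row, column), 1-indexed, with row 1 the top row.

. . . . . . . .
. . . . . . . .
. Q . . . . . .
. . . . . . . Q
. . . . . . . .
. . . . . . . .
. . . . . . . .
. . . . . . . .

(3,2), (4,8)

Branch on row 1: col 1 → 0; col 3 → 4; col 6 → 1; col 7 → 1.
Sum: 0 + 4 + 1 + 1 = 6.

6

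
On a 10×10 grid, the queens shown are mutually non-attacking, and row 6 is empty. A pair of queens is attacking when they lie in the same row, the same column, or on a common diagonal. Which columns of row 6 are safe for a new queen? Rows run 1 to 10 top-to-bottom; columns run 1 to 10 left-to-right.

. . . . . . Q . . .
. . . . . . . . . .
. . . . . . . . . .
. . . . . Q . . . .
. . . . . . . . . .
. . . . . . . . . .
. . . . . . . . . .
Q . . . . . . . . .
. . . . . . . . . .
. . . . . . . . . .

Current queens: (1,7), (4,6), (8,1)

columns 5, 9, 10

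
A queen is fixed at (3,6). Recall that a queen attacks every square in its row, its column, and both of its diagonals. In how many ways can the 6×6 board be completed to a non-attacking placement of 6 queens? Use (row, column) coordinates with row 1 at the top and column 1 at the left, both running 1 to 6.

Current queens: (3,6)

1

Branch on row 1: col 1 → 0; col 2 → 1; col 3 → 0; col 5 → 0.
Sum: 0 + 1 + 0 + 0 = 1.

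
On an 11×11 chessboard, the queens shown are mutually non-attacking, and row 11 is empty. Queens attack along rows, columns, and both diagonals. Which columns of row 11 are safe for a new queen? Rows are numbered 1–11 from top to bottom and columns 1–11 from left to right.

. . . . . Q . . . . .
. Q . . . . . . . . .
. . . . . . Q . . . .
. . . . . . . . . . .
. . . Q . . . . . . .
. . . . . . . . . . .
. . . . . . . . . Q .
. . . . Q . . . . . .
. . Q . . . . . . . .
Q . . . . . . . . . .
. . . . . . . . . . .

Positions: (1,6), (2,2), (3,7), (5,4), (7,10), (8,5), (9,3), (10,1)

columns 9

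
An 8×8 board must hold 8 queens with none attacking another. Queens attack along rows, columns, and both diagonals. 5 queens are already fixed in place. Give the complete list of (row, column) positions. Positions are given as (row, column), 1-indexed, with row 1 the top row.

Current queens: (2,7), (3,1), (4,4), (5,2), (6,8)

(1,5) (2,7) (3,1) (4,4) (5,2) (6,8) (7,6) (8,3)

Row 1: attacked by (2,7)→{6,7,8}; (3,1)→{1,3}; (4,4)→{1,4,7}; (5,2)→{2,6}; (6,8)→{3,8}. Safe: 5. Place at column 5.
Row 7: attacked by (1,5)→{5}; (2,7)→{2,7}; (3,1)→{1,5}; (4,4)→{1,4,7}; (5,2)→{2,4}; (6,8)→{7,8}. Safe: 3, 6. Place at column 6.
Row 8: attacked by (1,5)→{5}; (2,7)→{1,7}; (3,1)→{1,6}; (4,4)→{4,8}; (5,2)→{2,5}; (6,8)→{6,8}; (7,6)→{5,6,7}. Safe: 3. Place at column 3.
Columns [5, 7, 1, 4, 2, 8, 6, 3], r−c [-4, -5, 2, 0, 3, -2, 1, 5], r+c [6, 9, 4, 8, 7, 14, 13, 11] are all distinct, so no two queens attack.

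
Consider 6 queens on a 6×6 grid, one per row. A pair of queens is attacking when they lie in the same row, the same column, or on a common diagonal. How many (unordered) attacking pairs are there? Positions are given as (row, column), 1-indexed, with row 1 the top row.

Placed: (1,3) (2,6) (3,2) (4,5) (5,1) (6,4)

All columns are distinct and no two queens satisfy |Δrow| = |Δcol|, so no pair attacks.

0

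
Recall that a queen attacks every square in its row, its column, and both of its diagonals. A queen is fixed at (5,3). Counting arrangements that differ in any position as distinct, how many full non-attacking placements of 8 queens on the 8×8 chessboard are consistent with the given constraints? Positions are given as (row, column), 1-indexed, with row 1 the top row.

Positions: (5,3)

12

Branch on row 1: col 1 → 1; col 2 → 3; col 4 → 0; col 5 → 6; col 6 → 2; col 8 → 0.
Sum: 1 + 3 + 0 + 6 + 2 + 0 = 12.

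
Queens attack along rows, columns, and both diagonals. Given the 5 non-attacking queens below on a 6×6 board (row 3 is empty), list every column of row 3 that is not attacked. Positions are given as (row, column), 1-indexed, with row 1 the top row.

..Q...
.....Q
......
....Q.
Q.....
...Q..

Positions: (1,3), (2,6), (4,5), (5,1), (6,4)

columns 2

(1,3) attacks row 3 at column 3 and diagonals 1, 5.
(2,6) attacks row 3 at column 6 and diagonals 5.
(4,5) attacks row 3 at column 5 and diagonals 4, 6.
(5,1) attacks row 3 at column 1 and diagonals 3.
(6,4) attacks row 3 at column 4 and diagonals 1.
Attacked columns: {1, 3, 4, 5, 6}. Safe: {2}.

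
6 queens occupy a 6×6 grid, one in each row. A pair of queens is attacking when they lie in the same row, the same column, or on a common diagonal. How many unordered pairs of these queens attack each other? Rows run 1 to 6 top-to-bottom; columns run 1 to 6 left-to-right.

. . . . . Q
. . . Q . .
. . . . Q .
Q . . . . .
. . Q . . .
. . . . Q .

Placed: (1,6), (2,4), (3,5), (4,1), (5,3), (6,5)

3

Same column: (3,5)–(6,5) (column 5).
Same diagonal: (2,4)–(3,5) (|2−3| = |4−5| = 1); (3,5)–(5,3) (|3−5| = |5−3| = 2).
Total attacking pairs: 3.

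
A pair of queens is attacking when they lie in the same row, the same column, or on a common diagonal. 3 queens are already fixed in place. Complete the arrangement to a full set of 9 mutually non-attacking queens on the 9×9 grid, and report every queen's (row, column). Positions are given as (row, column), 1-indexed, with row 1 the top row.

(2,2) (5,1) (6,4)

Row 1: attacked by (2,2)→{1,2,3}; (5,1)→{1,5}; (6,4)→{4,9}. Safe: 6, 7, 8. Place at column 8.
Row 3: attacked by (1,8)→{6,8}; (2,2)→{1,2,3}; (5,1)→{1,3}; (6,4)→{1,4,7}. Safe: 5, 9. Place at column 5.
Row 4: attacked by (1,8)→{5,8}; (2,2)→{2,4}; (3,5)→{4,5,6}; (5,1)→{1,2}; (6,4)→{2,4,6}. Safe: 3, 7, 9. Place at column 7.
Row 7: attacked by (1,8)→{2,8}; (2,2)→{2,7}; (3,5)→{1,5,9}; (4,7)→{4,7}; (5,1)→{1,3}; (6,4)→{3,4,5}. Safe: 6. Place at column 6.
Row 8: attacked by (1,8)→{1,8}; (2,2)→{2,8}; (3,5)→{5}; (4,7)→{3,7}; (5,1)→{1,4}; (6,4)→{2,4,6}; (7,6)→{5,6,7}. Safe: 9. Place at column 9.
Row 9: attacked by (1,8)→{8}; (2,2)→{2,9}; (3,5)→{5}; (4,7)→{2,7}; (5,1)→{1,5}; (6,4)→{1,4,7}; (7,6)→{4,6,8}; (8,9)→{8,9}. Safe: 3. Place at column 3.
Columns [8, 2, 5, 7, 1, 4, 6, 9, 3], r−c [-7, 0, -2, -3, 4, 2, 1, -1, 6], r+c [9, 4, 8, 11, 6, 10, 13, 17, 12] are all distinct, so no two queens attack.

(1,8) (2,2) (3,5) (4,7) (5,1) (6,4) (7,6) (8,9) (9,3)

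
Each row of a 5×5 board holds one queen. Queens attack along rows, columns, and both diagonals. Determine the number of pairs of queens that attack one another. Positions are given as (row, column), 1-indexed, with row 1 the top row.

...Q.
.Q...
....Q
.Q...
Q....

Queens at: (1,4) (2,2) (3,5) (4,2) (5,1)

Same column: (2,2)–(4,2) (column 2).
Same diagonal: (4,2)–(5,1) (|4−5| = |2−1| = 1).
Total attacking pairs: 2.

2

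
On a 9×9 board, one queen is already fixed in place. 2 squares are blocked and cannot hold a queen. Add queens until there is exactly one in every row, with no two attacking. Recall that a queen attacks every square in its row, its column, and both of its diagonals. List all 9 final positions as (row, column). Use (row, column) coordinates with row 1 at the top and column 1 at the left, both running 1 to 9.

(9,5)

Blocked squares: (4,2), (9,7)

(1,9) (2,4) (3,8) (4,1) (5,3) (6,6) (7,2) (8,7) (9,5)

Row 1: attacked by (9,5)→{5}. Safe: 1, 2, 3, 4, 6, 7, 8, 9. Place at column 9.
Row 2: attacked by (1,9)→{8,9}; (9,5)→{5}. Safe: 1, 2, 3, 4, 6, 7. Place at column 4.
Row 3: attacked by (1,9)→{7,9}; (2,4)→{3,4,5}; (9,5)→{5}. Safe: 1, 2, 6, 8. Place at column 8.
Row 4: attacked by (1,9)→{6,9}; (2,4)→{2,4,6}; (3,8)→{7,8,9}; (9,5)→{5}. Blocked: 2. Safe: 1, 3. Place at column 1.
Row 5: attacked by (1,9)→{5,9}; (2,4)→{1,4,7}; (3,8)→{6,8}; (4,1)→{1,2}; (9,5)→{1,5,9}. Safe: 3. Place at column 3.
Row 6: attacked by (1,9)→{4,9}; (2,4)→{4,8}; (3,8)→{5,8}; (4,1)→{1,3}; (5,3)→{2,3,4}; (9,5)→{2,5,8}. Safe: 6, 7. Place at column 6.
Row 7: attacked by (1,9)→{3,9}; (2,4)→{4,9}; (3,8)→{4,8}; (4,1)→{1,4}; (5,3)→{1,3,5}; (6,6)→{5,6,7}; (9,5)→{3,5,7}. Safe: 2. Place at column 2.
Row 8: attacked by (1,9)→{2,9}; (2,4)→{4}; (3,8)→{3,8}; (4,1)→{1,5}; (5,3)→{3,6}; (6,6)→{4,6,8}; (7,2)→{1,2,3}; (9,5)→{4,5,6}. Safe: 7. Place at column 7.
Columns [9, 4, 8, 1, 3, 6, 2, 7, 5], r−c [-8, -2, -5, 3, 2, 0, 5, 1, 4], r+c [10, 6, 11, 5, 8, 12, 9, 15, 14] are all distinct, so no two queens attack.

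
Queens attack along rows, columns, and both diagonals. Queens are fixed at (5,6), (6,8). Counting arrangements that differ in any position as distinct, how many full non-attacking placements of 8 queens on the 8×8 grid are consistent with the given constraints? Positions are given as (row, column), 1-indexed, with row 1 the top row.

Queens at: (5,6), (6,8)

3

Branch on row 1: col 1 → 0; col 4 → 2; col 5 → 0; col 7 → 1.
Sum: 0 + 2 + 0 + 1 = 3.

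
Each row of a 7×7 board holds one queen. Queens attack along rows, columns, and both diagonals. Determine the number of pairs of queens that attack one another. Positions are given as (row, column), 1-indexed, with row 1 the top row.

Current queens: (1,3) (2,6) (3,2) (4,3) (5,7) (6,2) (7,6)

Same column: (1,3)–(4,3) (column 3); (2,6)–(7,6) (column 6); (3,2)–(6,2) (column 2).
Same diagonal: (1,3)–(5,7) (|1−5| = |3−7| = 4); (2,6)–(6,2) (|2−6| = |6−2| = 4); (3,2)–(4,3) (|3−4| = |2−3| = 1); (3,2)–(7,6) (|3−7| = |2−6| = 4); (4,3)–(7,6) (|4−7| = |3−6| = 3).
Total attacking pairs: 8.

8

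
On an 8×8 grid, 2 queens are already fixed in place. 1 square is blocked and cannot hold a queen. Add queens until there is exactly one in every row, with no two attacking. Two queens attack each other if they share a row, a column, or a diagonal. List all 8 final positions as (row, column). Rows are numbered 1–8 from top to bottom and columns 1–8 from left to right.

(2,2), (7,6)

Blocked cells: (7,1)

Row 1: attacked by (2,2)→{1,2,3}; (7,6)→{6}. Safe: 4, 5, 7, 8. Place at column 5.
Row 3: attacked by (1,5)→{3,5,7}; (2,2)→{1,2,3}; (7,6)→{2,6}. Safe: 4, 8. Place at column 4.
Row 4: attacked by (1,5)→{2,5,8}; (2,2)→{2,4}; (3,4)→{3,4,5}; (7,6)→{3,6}. Safe: 1, 7. Place at column 7.
Row 5: attacked by (1,5)→{1,5}; (2,2)→{2,5}; (3,4)→{2,4,6}; (4,7)→{6,7,8}; (7,6)→{4,6,8}. Safe: 3. Place at column 3.
Row 6: attacked by (1,5)→{5}; (2,2)→{2,6}; (3,4)→{1,4,7}; (4,7)→{5,7}; (5,3)→{2,3,4}; (7,6)→{5,6,7}. Safe: 8. Place at column 8.
Row 8: attacked by (1,5)→{5}; (2,2)→{2,8}; (3,4)→{4}; (4,7)→{3,7}; (5,3)→{3,6}; (6,8)→{6,8}; (7,6)→{5,6,7}. Safe: 1. Place at column 1.
Columns [5, 2, 4, 7, 3, 8, 6, 1], r−c [-4, 0, -1, -3, 2, -2, 1, 7], r+c [6, 4, 7, 11, 8, 14, 13, 9] are all distinct, so no two queens attack.

(1,5) (2,2) (3,4) (4,7) (5,3) (6,8) (7,6) (8,1)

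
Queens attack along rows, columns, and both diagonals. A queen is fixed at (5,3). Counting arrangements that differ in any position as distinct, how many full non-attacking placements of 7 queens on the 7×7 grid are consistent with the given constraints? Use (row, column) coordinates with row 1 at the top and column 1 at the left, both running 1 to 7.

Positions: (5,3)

6

Branch on row 1: col 1 → 1; col 2 → 1; col 4 → 1; col 5 → 2; col 6 → 1.
Sum: 1 + 1 + 1 + 2 + 1 = 6.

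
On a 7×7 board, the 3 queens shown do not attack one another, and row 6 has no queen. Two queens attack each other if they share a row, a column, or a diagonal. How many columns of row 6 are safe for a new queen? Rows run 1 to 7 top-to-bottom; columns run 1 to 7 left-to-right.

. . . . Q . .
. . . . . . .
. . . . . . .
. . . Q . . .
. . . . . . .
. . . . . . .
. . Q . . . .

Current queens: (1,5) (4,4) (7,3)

2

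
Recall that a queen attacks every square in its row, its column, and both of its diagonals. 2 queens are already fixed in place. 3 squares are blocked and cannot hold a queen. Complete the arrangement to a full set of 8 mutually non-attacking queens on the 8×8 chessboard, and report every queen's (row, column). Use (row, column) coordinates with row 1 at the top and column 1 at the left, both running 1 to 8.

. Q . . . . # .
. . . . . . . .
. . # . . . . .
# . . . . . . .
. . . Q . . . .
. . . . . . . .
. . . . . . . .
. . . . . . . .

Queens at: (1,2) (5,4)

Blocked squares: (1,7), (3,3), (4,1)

(1,2) (2,6) (3,1) (4,7) (5,4) (6,8) (7,3) (8,5)

Row 2: attacked by (1,2)→{1,2,3}; (5,4)→{1,4,7}. Safe: 5, 6, 8. Place at column 6.
Row 3: attacked by (1,2)→{2,4}; (2,6)→{5,6,7}; (5,4)→{2,4,6}. Blocked: 3. Safe: 1, 8. Place at column 1.
Row 4: attacked by (1,2)→{2,5}; (2,6)→{4,6,8}; (3,1)→{1,2}; (5,4)→{3,4,5}. Blocked: 1. Safe: 7. Place at column 7.
Row 6: attacked by (1,2)→{2,7}; (2,6)→{2,6}; (3,1)→{1,4}; (4,7)→{5,7}; (5,4)→{3,4,5}. Safe: 8. Place at column 8.
Row 7: attacked by (1,2)→{2,8}; (2,6)→{1,6}; (3,1)→{1,5}; (4,7)→{4,7}; (5,4)→{2,4,6}; (6,8)→{7,8}. Safe: 3. Place at column 3.
Row 8: attacked by (1,2)→{2}; (2,6)→{6}; (3,1)→{1,6}; (4,7)→{3,7}; (5,4)→{1,4,7}; (6,8)→{6,8}; (7,3)→{2,3,4}. Safe: 5. Place at column 5.
Columns [2, 6, 1, 7, 4, 8, 3, 5], r−c [-1, -4, 2, -3, 1, -2, 4, 3], r+c [3, 8, 4, 11, 9, 14, 10, 13] are all distinct, so no two queens attack.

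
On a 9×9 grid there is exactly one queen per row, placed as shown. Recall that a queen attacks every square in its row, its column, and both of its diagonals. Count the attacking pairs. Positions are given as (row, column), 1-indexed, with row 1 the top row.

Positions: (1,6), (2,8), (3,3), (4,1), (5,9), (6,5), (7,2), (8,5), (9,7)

2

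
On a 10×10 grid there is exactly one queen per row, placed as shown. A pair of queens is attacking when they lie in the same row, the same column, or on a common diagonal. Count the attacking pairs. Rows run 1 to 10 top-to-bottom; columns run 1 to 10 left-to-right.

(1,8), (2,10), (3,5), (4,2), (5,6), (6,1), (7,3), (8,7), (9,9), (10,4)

All columns are distinct and no two queens satisfy |Δrow| = |Δcol|, so no pair attacks.

0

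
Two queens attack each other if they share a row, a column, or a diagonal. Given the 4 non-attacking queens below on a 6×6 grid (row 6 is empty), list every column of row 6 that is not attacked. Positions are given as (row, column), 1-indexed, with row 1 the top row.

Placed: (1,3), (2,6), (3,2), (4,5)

(1,3) attacks row 6 at column 3.
(2,6) attacks row 6 at column 6 and diagonals 2.
(3,2) attacks row 6 at column 2 and diagonals 5.
(4,5) attacks row 6 at column 5 and diagonals 3.
Attacked columns: {2, 3, 5, 6}. Safe: {1, 4}.

columns 1, 4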